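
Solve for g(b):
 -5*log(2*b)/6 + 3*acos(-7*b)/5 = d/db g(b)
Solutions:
 g(b) = C1 - 5*b*log(b)/6 + 3*b*acos(-7*b)/5 - 5*b*log(2)/6 + 5*b/6 + 3*sqrt(1 - 49*b^2)/35


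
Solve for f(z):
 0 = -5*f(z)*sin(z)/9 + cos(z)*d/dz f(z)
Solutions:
 f(z) = C1/cos(z)^(5/9)


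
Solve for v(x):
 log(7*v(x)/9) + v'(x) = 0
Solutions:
 -Integral(1/(-log(_y) - log(7) + 2*log(3)), (_y, v(x))) = C1 - x


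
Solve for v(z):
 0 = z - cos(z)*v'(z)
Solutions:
 v(z) = C1 + Integral(z/cos(z), z)


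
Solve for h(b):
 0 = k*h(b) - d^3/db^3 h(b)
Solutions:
 h(b) = C1*exp(b*k^(1/3)) + C2*exp(b*k^(1/3)*(-1 + sqrt(3)*I)/2) + C3*exp(-b*k^(1/3)*(1 + sqrt(3)*I)/2)


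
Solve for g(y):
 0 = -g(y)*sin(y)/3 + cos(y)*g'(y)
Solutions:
 g(y) = C1/cos(y)^(1/3)


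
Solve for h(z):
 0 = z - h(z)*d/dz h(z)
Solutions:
 h(z) = -sqrt(C1 + z^2)
 h(z) = sqrt(C1 + z^2)


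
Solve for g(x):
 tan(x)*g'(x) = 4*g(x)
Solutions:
 g(x) = C1*sin(x)^4


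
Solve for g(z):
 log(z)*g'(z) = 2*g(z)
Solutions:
 g(z) = C1*exp(2*li(z))


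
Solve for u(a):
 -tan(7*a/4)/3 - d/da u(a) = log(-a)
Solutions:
 u(a) = C1 - a*log(-a) + a + 4*log(cos(7*a/4))/21


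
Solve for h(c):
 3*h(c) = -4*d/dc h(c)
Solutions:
 h(c) = C1*exp(-3*c/4)


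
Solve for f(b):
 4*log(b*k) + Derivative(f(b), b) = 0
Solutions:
 f(b) = C1 - 4*b*log(b*k) + 4*b


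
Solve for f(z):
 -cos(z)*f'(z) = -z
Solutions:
 f(z) = C1 + Integral(z/cos(z), z)


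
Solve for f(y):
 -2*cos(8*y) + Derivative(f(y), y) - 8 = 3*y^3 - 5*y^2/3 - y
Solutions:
 f(y) = C1 + 3*y^4/4 - 5*y^3/9 - y^2/2 + 8*y + sin(8*y)/4


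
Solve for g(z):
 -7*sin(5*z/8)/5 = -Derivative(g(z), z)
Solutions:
 g(z) = C1 - 56*cos(5*z/8)/25


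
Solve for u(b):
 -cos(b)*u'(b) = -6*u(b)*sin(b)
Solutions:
 u(b) = C1/cos(b)^6


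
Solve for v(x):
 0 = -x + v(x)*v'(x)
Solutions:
 v(x) = -sqrt(C1 + x^2)
 v(x) = sqrt(C1 + x^2)


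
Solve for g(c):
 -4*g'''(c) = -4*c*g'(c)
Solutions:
 g(c) = C1 + Integral(C2*airyai(c) + C3*airybi(c), c)


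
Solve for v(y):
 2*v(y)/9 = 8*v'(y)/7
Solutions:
 v(y) = C1*exp(7*y/36)


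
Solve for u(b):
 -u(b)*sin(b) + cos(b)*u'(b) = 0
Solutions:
 u(b) = C1/cos(b)


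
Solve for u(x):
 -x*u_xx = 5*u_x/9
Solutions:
 u(x) = C1 + C2*x^(4/9)


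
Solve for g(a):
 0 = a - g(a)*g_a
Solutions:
 g(a) = -sqrt(C1 + a^2)
 g(a) = sqrt(C1 + a^2)


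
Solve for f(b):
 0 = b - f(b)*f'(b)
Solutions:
 f(b) = -sqrt(C1 + b^2)
 f(b) = sqrt(C1 + b^2)


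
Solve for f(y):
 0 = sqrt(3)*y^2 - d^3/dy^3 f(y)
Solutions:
 f(y) = C1 + C2*y + C3*y^2 + sqrt(3)*y^5/60


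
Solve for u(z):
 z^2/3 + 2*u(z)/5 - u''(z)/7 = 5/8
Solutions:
 u(z) = C1*exp(-sqrt(70)*z/5) + C2*exp(sqrt(70)*z/5) - 5*z^2/6 + 325/336


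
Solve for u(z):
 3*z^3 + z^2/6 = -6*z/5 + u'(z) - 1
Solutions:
 u(z) = C1 + 3*z^4/4 + z^3/18 + 3*z^2/5 + z


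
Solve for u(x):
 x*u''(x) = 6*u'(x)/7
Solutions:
 u(x) = C1 + C2*x^(13/7)


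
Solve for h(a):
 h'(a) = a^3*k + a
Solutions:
 h(a) = C1 + a^4*k/4 + a^2/2


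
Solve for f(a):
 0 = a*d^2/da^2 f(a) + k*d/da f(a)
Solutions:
 f(a) = C1 + a^(1 - re(k))*(C2*sin(log(a)*Abs(im(k))) + C3*cos(log(a)*im(k)))


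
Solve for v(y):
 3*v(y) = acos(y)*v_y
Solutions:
 v(y) = C1*exp(3*Integral(1/acos(y), y))


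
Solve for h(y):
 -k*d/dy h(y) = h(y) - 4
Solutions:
 h(y) = C1*exp(-y/k) + 4


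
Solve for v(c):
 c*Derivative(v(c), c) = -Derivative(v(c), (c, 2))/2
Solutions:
 v(c) = C1 + C2*erf(c)


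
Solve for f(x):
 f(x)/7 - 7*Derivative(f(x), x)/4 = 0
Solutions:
 f(x) = C1*exp(4*x/49)


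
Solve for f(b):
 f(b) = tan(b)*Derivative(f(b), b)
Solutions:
 f(b) = C1*sin(b)


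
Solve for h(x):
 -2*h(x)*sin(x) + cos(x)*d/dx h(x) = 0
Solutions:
 h(x) = C1/cos(x)^2


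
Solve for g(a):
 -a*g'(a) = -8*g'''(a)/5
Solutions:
 g(a) = C1 + Integral(C2*airyai(5^(1/3)*a/2) + C3*airybi(5^(1/3)*a/2), a)


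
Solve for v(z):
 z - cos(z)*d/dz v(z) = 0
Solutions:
 v(z) = C1 + Integral(z/cos(z), z)


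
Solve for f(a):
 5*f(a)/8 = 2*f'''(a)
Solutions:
 f(a) = C3*exp(2^(2/3)*5^(1/3)*a/4) + (C1*sin(2^(2/3)*sqrt(3)*5^(1/3)*a/8) + C2*cos(2^(2/3)*sqrt(3)*5^(1/3)*a/8))*exp(-2^(2/3)*5^(1/3)*a/8)


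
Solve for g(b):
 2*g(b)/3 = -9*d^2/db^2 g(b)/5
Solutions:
 g(b) = C1*sin(sqrt(30)*b/9) + C2*cos(sqrt(30)*b/9)


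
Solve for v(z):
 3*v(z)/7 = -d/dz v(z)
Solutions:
 v(z) = C1*exp(-3*z/7)


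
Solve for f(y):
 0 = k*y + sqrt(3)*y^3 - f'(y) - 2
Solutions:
 f(y) = C1 + k*y^2/2 + sqrt(3)*y^4/4 - 2*y


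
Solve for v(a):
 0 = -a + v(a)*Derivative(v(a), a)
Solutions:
 v(a) = -sqrt(C1 + a^2)
 v(a) = sqrt(C1 + a^2)


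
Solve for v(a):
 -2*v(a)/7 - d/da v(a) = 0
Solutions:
 v(a) = C1*exp(-2*a/7)


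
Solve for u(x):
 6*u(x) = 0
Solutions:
 u(x) = 0


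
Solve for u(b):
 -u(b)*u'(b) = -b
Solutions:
 u(b) = -sqrt(C1 + b^2)
 u(b) = sqrt(C1 + b^2)


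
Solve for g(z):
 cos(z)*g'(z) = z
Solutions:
 g(z) = C1 + Integral(z/cos(z), z)


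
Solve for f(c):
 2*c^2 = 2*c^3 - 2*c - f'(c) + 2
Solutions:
 f(c) = C1 + c^4/2 - 2*c^3/3 - c^2 + 2*c


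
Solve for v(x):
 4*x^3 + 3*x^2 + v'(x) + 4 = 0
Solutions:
 v(x) = C1 - x^4 - x^3 - 4*x


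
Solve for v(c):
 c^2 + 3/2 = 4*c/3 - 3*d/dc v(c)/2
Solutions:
 v(c) = C1 - 2*c^3/9 + 4*c^2/9 - c


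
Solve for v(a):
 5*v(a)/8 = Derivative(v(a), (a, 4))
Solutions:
 v(a) = C1*exp(-10^(1/4)*a/2) + C2*exp(10^(1/4)*a/2) + C3*sin(10^(1/4)*a/2) + C4*cos(10^(1/4)*a/2)


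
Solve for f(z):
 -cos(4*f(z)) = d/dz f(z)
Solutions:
 f(z) = -asin((C1 + exp(8*z))/(C1 - exp(8*z)))/4 + pi/4
 f(z) = asin((C1 + exp(8*z))/(C1 - exp(8*z)))/4


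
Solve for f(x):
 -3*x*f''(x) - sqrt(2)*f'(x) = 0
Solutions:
 f(x) = C1 + C2*x^(1 - sqrt(2)/3)


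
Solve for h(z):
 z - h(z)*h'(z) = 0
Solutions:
 h(z) = -sqrt(C1 + z^2)
 h(z) = sqrt(C1 + z^2)


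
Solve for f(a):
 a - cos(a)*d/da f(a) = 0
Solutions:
 f(a) = C1 + Integral(a/cos(a), a)


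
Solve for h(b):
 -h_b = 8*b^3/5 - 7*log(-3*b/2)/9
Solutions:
 h(b) = C1 - 2*b^4/5 + 7*b*log(-b)/9 + 7*b*(-1 - log(2) + log(3))/9


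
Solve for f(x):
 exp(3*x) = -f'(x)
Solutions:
 f(x) = C1 - exp(3*x)/3


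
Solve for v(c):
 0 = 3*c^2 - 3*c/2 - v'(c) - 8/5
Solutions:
 v(c) = C1 + c^3 - 3*c^2/4 - 8*c/5


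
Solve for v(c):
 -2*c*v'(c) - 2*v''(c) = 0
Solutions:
 v(c) = C1 + C2*erf(sqrt(2)*c/2)


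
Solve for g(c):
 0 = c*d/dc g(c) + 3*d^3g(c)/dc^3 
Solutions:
 g(c) = C1 + Integral(C2*airyai(-3^(2/3)*c/3) + C3*airybi(-3^(2/3)*c/3), c)


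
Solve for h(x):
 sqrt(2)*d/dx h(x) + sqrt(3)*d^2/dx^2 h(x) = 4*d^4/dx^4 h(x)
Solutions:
 h(x) = C1 + C2*exp(-x*(3^(5/6)/(sqrt(18 - sqrt(3)) + 3*sqrt(2))^(1/3) + 3^(2/3)*(sqrt(18 - sqrt(3)) + 3*sqrt(2))^(1/3))/12)*sin(x*(-3^(1/6)*(sqrt(18 - sqrt(3)) + 3*sqrt(2))^(1/3) + 3^(1/3)/(sqrt(18 - sqrt(3)) + 3*sqrt(2))^(1/3))/4) + C3*exp(-x*(3^(5/6)/(sqrt(18 - sqrt(3)) + 3*sqrt(2))^(1/3) + 3^(2/3)*(sqrt(18 - sqrt(3)) + 3*sqrt(2))^(1/3))/12)*cos(x*(-3^(1/6)*(sqrt(18 - sqrt(3)) + 3*sqrt(2))^(1/3) + 3^(1/3)/(sqrt(18 - sqrt(3)) + 3*sqrt(2))^(1/3))/4) + C4*exp(x*(3^(5/6)/(sqrt(18 - sqrt(3)) + 3*sqrt(2))^(1/3) + 3^(2/3)*(sqrt(18 - sqrt(3)) + 3*sqrt(2))^(1/3))/6)


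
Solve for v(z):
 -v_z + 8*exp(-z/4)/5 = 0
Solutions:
 v(z) = C1 - 32*exp(-z/4)/5


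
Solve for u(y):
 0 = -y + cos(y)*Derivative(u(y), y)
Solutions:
 u(y) = C1 + Integral(y/cos(y), y)


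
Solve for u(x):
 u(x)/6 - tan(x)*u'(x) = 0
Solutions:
 u(x) = C1*sin(x)^(1/6)


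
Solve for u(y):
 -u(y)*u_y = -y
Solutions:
 u(y) = -sqrt(C1 + y^2)
 u(y) = sqrt(C1 + y^2)


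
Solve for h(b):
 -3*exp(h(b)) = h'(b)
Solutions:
 h(b) = log(1/(C1 + 3*b))


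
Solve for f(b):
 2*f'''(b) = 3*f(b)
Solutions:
 f(b) = C3*exp(2^(2/3)*3^(1/3)*b/2) + (C1*sin(2^(2/3)*3^(5/6)*b/4) + C2*cos(2^(2/3)*3^(5/6)*b/4))*exp(-2^(2/3)*3^(1/3)*b/4)


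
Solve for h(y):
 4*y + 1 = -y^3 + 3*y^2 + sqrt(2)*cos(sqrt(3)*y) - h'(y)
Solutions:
 h(y) = C1 - y^4/4 + y^3 - 2*y^2 - y + sqrt(6)*sin(sqrt(3)*y)/3


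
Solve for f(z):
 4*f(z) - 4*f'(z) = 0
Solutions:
 f(z) = C1*exp(z)


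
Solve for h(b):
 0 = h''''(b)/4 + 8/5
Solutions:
 h(b) = C1 + C2*b + C3*b^2 + C4*b^3 - 4*b^4/15


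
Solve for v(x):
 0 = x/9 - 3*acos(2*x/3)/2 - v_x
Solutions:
 v(x) = C1 + x^2/18 - 3*x*acos(2*x/3)/2 + 3*sqrt(9 - 4*x^2)/4


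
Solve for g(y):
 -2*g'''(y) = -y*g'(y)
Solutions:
 g(y) = C1 + Integral(C2*airyai(2^(2/3)*y/2) + C3*airybi(2^(2/3)*y/2), y)


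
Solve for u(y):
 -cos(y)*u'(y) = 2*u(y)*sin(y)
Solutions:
 u(y) = C1*cos(y)^2


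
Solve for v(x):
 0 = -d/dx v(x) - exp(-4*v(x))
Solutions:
 v(x) = log(-I*(C1 - 4*x)^(1/4))
 v(x) = log(I*(C1 - 4*x)^(1/4))
 v(x) = log(-(C1 - 4*x)^(1/4))
 v(x) = log(C1 - 4*x)/4


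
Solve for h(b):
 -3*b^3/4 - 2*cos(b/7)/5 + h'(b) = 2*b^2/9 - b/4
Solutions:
 h(b) = C1 + 3*b^4/16 + 2*b^3/27 - b^2/8 + 14*sin(b/7)/5


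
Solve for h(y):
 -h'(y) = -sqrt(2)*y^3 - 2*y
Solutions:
 h(y) = C1 + sqrt(2)*y^4/4 + y^2


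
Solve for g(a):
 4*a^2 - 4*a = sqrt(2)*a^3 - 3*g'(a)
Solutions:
 g(a) = C1 + sqrt(2)*a^4/12 - 4*a^3/9 + 2*a^2/3


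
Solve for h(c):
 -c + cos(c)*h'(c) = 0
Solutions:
 h(c) = C1 + Integral(c/cos(c), c)


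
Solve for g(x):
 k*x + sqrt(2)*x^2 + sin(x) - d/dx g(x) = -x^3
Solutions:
 g(x) = C1 + k*x^2/2 + x^4/4 + sqrt(2)*x^3/3 - cos(x)


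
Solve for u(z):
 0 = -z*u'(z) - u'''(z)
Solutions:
 u(z) = C1 + Integral(C2*airyai(-z) + C3*airybi(-z), z)


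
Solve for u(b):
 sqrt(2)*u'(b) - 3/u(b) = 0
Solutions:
 u(b) = -sqrt(C1 + 3*sqrt(2)*b)
 u(b) = sqrt(C1 + 3*sqrt(2)*b)


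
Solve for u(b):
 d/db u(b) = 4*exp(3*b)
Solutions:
 u(b) = C1 + 4*exp(3*b)/3


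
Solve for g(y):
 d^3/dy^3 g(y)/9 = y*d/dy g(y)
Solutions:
 g(y) = C1 + Integral(C2*airyai(3^(2/3)*y) + C3*airybi(3^(2/3)*y), y)


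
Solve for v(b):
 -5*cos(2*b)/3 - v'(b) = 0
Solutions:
 v(b) = C1 - 5*sin(2*b)/6


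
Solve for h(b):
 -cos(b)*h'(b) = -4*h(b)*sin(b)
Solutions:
 h(b) = C1/cos(b)^4


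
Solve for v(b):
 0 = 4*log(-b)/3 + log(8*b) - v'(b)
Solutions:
 v(b) = C1 + 7*b*log(b)/3 + b*(-7/3 + 3*log(2) + 4*I*pi/3)


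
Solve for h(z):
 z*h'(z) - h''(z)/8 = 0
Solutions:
 h(z) = C1 + C2*erfi(2*z)


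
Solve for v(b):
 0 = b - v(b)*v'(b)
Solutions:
 v(b) = -sqrt(C1 + b^2)
 v(b) = sqrt(C1 + b^2)


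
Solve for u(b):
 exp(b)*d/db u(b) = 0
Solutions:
 u(b) = C1


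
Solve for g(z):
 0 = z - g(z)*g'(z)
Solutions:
 g(z) = -sqrt(C1 + z^2)
 g(z) = sqrt(C1 + z^2)


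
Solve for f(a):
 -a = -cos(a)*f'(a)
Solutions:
 f(a) = C1 + Integral(a/cos(a), a)


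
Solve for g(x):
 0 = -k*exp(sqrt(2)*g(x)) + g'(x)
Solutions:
 g(x) = sqrt(2)*(2*log(-1/(C1 + k*x)) - log(2))/4


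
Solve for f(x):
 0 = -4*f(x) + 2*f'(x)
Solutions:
 f(x) = C1*exp(2*x)


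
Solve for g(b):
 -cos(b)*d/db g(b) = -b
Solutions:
 g(b) = C1 + Integral(b/cos(b), b)


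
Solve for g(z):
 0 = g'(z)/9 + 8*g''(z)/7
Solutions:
 g(z) = C1 + C2*exp(-7*z/72)


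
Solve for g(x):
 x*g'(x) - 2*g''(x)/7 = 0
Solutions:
 g(x) = C1 + C2*erfi(sqrt(7)*x/2)


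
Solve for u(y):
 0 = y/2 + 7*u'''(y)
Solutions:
 u(y) = C1 + C2*y + C3*y^2 - y^4/336


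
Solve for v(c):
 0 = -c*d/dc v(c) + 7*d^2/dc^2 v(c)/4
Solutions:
 v(c) = C1 + C2*erfi(sqrt(14)*c/7)


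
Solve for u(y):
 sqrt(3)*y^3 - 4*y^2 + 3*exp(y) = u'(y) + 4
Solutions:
 u(y) = C1 + sqrt(3)*y^4/4 - 4*y^3/3 - 4*y + 3*exp(y)


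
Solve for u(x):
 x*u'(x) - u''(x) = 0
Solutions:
 u(x) = C1 + C2*erfi(sqrt(2)*x/2)


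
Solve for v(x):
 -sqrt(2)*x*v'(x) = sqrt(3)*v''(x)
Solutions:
 v(x) = C1 + C2*erf(6^(3/4)*x/6)


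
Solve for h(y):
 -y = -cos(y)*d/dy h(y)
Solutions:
 h(y) = C1 + Integral(y/cos(y), y)


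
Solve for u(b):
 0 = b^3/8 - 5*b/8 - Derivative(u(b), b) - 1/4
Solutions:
 u(b) = C1 + b^4/32 - 5*b^2/16 - b/4


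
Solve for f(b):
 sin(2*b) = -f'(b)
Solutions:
 f(b) = C1 + cos(2*b)/2


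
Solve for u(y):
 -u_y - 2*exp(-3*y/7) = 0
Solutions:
 u(y) = C1 + 14*exp(-3*y/7)/3


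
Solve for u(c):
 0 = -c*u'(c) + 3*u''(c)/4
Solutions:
 u(c) = C1 + C2*erfi(sqrt(6)*c/3)


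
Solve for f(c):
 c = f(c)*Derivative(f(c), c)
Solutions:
 f(c) = -sqrt(C1 + c^2)
 f(c) = sqrt(C1 + c^2)


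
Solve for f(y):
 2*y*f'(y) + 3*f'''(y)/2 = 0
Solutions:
 f(y) = C1 + Integral(C2*airyai(-6^(2/3)*y/3) + C3*airybi(-6^(2/3)*y/3), y)


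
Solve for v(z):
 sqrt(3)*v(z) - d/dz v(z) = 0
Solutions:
 v(z) = C1*exp(sqrt(3)*z)


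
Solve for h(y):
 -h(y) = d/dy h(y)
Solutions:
 h(y) = C1*exp(-y)


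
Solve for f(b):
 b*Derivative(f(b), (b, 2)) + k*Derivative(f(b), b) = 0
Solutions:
 f(b) = C1 + b^(1 - re(k))*(C2*sin(log(b)*Abs(im(k))) + C3*cos(log(b)*im(k)))


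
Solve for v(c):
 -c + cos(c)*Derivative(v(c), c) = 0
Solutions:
 v(c) = C1 + Integral(c/cos(c), c)


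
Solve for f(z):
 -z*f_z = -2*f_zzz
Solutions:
 f(z) = C1 + Integral(C2*airyai(2^(2/3)*z/2) + C3*airybi(2^(2/3)*z/2), z)


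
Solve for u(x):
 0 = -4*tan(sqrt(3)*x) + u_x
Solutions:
 u(x) = C1 - 4*sqrt(3)*log(cos(sqrt(3)*x))/3


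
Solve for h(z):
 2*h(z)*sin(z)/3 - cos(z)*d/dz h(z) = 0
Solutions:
 h(z) = C1/cos(z)^(2/3)


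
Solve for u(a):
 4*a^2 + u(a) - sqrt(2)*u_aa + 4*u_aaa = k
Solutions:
 u(a) = C1*exp(a*(2^(2/3)/(-sqrt(2) + sqrt(-2 + (108 - sqrt(2))^2) + 108)^(1/3) + 2*sqrt(2) + 2^(1/3)*(-sqrt(2) + sqrt(-2 + (108 - sqrt(2))^2) + 108)^(1/3))/24)*sin(2^(1/3)*sqrt(3)*a*(-(-sqrt(2) + sqrt(-2 + (108 - sqrt(2))^2) + 108)^(1/3) + 2^(1/3)/(-sqrt(2) + sqrt(-2 + (108 - sqrt(2))^2) + 108)^(1/3))/24) + C2*exp(a*(2^(2/3)/(-sqrt(2) + sqrt(-2 + (108 - sqrt(2))^2) + 108)^(1/3) + 2*sqrt(2) + 2^(1/3)*(-sqrt(2) + sqrt(-2 + (108 - sqrt(2))^2) + 108)^(1/3))/24)*cos(2^(1/3)*sqrt(3)*a*(-(-sqrt(2) + sqrt(-2 + (108 - sqrt(2))^2) + 108)^(1/3) + 2^(1/3)/(-sqrt(2) + sqrt(-2 + (108 - sqrt(2))^2) + 108)^(1/3))/24) + C3*exp(a*(-2^(1/3)*(-sqrt(2) + sqrt(-2 + (108 - sqrt(2))^2) + 108)^(1/3) - 2^(2/3)/(-sqrt(2) + sqrt(-2 + (108 - sqrt(2))^2) + 108)^(1/3) + sqrt(2))/12) - 4*a^2 + k - 8*sqrt(2)


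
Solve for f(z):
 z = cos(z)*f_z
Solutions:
 f(z) = C1 + Integral(z/cos(z), z)


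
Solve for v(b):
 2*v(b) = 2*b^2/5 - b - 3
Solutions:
 v(b) = b^2/5 - b/2 - 3/2


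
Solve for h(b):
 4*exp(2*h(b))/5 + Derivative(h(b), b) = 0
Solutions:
 h(b) = log(-sqrt(1/(C1 + 4*b))) - log(2) + log(10)/2
 h(b) = log(1/(C1 + 4*b))/2 - log(2) + log(10)/2


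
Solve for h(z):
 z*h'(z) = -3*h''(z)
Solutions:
 h(z) = C1 + C2*erf(sqrt(6)*z/6)


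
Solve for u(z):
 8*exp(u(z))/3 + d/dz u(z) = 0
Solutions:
 u(z) = log(1/(C1 + 8*z)) + log(3)


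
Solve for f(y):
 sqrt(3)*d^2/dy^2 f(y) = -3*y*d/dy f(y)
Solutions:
 f(y) = C1 + C2*erf(sqrt(2)*3^(1/4)*y/2)


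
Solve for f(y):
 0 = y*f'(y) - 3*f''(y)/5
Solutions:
 f(y) = C1 + C2*erfi(sqrt(30)*y/6)


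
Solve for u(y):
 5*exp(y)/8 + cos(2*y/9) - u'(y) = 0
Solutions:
 u(y) = C1 + 5*exp(y)/8 + 9*sin(2*y/9)/2


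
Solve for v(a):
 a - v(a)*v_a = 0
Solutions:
 v(a) = -sqrt(C1 + a^2)
 v(a) = sqrt(C1 + a^2)


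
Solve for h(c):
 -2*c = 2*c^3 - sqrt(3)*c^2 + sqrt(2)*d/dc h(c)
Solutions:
 h(c) = C1 - sqrt(2)*c^4/4 + sqrt(6)*c^3/6 - sqrt(2)*c^2/2


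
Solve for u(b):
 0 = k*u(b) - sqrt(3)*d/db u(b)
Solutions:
 u(b) = C1*exp(sqrt(3)*b*k/3)


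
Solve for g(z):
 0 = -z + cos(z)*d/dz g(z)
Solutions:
 g(z) = C1 + Integral(z/cos(z), z)


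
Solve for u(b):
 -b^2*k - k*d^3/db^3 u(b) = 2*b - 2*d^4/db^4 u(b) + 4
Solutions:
 u(b) = C1 + C2*b + C3*b^2 + C4*exp(b*k/2) - b^5/60 - b^4/(4*k) + b^3*(-2/3 - 2/k)/k


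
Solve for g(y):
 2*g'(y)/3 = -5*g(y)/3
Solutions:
 g(y) = C1*exp(-5*y/2)


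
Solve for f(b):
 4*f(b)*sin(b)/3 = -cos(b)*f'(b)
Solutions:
 f(b) = C1*cos(b)^(4/3)


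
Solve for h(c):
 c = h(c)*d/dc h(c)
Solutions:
 h(c) = -sqrt(C1 + c^2)
 h(c) = sqrt(C1 + c^2)


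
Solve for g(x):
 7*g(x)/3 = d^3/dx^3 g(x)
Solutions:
 g(x) = C3*exp(3^(2/3)*7^(1/3)*x/3) + (C1*sin(3^(1/6)*7^(1/3)*x/2) + C2*cos(3^(1/6)*7^(1/3)*x/2))*exp(-3^(2/3)*7^(1/3)*x/6)


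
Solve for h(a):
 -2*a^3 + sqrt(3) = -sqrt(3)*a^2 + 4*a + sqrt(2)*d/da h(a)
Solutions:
 h(a) = C1 - sqrt(2)*a^4/4 + sqrt(6)*a^3/6 - sqrt(2)*a^2 + sqrt(6)*a/2


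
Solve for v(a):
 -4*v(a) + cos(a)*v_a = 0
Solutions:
 v(a) = C1*(sin(a)^2 + 2*sin(a) + 1)/(sin(a)^2 - 2*sin(a) + 1)


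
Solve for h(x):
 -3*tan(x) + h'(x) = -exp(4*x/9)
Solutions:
 h(x) = C1 - 9*exp(4*x/9)/4 - 3*log(cos(x))


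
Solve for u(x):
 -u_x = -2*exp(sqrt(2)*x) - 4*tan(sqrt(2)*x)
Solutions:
 u(x) = C1 + sqrt(2)*exp(sqrt(2)*x) - 2*sqrt(2)*log(cos(sqrt(2)*x))


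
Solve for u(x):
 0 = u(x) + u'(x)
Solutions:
 u(x) = C1*exp(-x)


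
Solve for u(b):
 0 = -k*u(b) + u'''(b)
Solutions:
 u(b) = C1*exp(b*k^(1/3)) + C2*exp(b*k^(1/3)*(-1 + sqrt(3)*I)/2) + C3*exp(-b*k^(1/3)*(1 + sqrt(3)*I)/2)


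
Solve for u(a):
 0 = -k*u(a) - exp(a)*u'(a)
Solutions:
 u(a) = C1*exp(k*exp(-a))


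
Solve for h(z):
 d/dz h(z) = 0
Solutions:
 h(z) = C1


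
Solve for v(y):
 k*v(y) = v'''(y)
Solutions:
 v(y) = C1*exp(k^(1/3)*y) + C2*exp(k^(1/3)*y*(-1 + sqrt(3)*I)/2) + C3*exp(-k^(1/3)*y*(1 + sqrt(3)*I)/2)


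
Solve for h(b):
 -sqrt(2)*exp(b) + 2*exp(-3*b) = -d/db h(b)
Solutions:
 h(b) = C1 + sqrt(2)*exp(b) + 2*exp(-3*b)/3


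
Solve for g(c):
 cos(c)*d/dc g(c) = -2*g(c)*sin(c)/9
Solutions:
 g(c) = C1*cos(c)^(2/9)


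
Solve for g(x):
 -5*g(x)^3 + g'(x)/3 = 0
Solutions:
 g(x) = -sqrt(2)*sqrt(-1/(C1 + 15*x))/2
 g(x) = sqrt(2)*sqrt(-1/(C1 + 15*x))/2


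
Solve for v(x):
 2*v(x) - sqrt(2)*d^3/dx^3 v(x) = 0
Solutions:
 v(x) = C3*exp(2^(1/6)*x) + (C1*sin(2^(1/6)*sqrt(3)*x/2) + C2*cos(2^(1/6)*sqrt(3)*x/2))*exp(-2^(1/6)*x/2)


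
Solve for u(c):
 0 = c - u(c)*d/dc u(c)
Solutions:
 u(c) = -sqrt(C1 + c^2)
 u(c) = sqrt(C1 + c^2)


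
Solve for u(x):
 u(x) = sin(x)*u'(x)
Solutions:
 u(x) = C1*sqrt(cos(x) - 1)/sqrt(cos(x) + 1)


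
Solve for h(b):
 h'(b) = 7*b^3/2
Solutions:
 h(b) = C1 + 7*b^4/8


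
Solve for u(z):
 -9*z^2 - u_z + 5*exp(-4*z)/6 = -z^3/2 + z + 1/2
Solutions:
 u(z) = C1 + z^4/8 - 3*z^3 - z^2/2 - z/2 - 5*exp(-4*z)/24


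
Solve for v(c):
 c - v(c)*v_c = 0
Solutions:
 v(c) = -sqrt(C1 + c^2)
 v(c) = sqrt(C1 + c^2)


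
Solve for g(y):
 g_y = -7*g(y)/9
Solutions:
 g(y) = C1*exp(-7*y/9)


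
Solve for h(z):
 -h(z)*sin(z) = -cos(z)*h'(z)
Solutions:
 h(z) = C1/cos(z)


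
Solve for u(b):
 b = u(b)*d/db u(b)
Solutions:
 u(b) = -sqrt(C1 + b^2)
 u(b) = sqrt(C1 + b^2)


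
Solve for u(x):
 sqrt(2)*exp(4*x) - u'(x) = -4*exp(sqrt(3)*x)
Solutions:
 u(x) = C1 + sqrt(2)*exp(4*x)/4 + 4*sqrt(3)*exp(sqrt(3)*x)/3


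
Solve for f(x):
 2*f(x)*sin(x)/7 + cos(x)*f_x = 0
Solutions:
 f(x) = C1*cos(x)^(2/7)


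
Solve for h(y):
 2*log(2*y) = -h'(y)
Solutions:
 h(y) = C1 - 2*y*log(y) - y*log(4) + 2*y


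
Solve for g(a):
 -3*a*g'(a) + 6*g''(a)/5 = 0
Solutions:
 g(a) = C1 + C2*erfi(sqrt(5)*a/2)


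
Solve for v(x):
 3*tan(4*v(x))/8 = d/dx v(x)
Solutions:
 v(x) = -asin(C1*exp(3*x/2))/4 + pi/4
 v(x) = asin(C1*exp(3*x/2))/4


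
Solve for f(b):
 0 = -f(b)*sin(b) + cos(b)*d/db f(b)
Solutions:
 f(b) = C1/cos(b)


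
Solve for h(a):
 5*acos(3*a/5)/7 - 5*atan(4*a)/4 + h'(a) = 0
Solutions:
 h(a) = C1 - 5*a*acos(3*a/5)/7 + 5*a*atan(4*a)/4 + 5*sqrt(25 - 9*a^2)/21 - 5*log(16*a^2 + 1)/32


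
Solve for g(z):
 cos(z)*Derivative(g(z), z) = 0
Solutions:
 g(z) = C1


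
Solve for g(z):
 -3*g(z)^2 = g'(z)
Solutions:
 g(z) = 1/(C1 + 3*z)


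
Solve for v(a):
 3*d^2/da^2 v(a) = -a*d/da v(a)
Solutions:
 v(a) = C1 + C2*erf(sqrt(6)*a/6)


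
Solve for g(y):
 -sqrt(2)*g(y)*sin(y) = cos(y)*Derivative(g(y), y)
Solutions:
 g(y) = C1*cos(y)^(sqrt(2))


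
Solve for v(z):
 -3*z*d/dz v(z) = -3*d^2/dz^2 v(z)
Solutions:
 v(z) = C1 + C2*erfi(sqrt(2)*z/2)


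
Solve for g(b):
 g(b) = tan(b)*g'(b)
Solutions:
 g(b) = C1*sin(b)


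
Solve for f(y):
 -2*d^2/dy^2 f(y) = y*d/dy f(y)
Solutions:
 f(y) = C1 + C2*erf(y/2)


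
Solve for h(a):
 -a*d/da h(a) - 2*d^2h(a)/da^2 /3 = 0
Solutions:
 h(a) = C1 + C2*erf(sqrt(3)*a/2)


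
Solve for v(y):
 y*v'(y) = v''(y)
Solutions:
 v(y) = C1 + C2*erfi(sqrt(2)*y/2)


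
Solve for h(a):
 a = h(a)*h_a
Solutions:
 h(a) = -sqrt(C1 + a^2)
 h(a) = sqrt(C1 + a^2)


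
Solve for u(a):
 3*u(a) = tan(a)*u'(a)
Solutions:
 u(a) = C1*sin(a)^3


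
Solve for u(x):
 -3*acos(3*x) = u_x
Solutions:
 u(x) = C1 - 3*x*acos(3*x) + sqrt(1 - 9*x^2)


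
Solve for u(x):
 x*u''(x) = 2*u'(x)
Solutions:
 u(x) = C1 + C2*x^3


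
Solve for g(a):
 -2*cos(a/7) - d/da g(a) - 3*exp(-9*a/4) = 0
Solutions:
 g(a) = C1 - 14*sin(a/7) + 4*exp(-9*a/4)/3


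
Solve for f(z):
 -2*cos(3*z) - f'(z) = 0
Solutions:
 f(z) = C1 - 2*sin(3*z)/3


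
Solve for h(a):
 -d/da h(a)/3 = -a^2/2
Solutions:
 h(a) = C1 + a^3/2


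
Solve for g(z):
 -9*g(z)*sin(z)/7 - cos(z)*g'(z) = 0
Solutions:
 g(z) = C1*cos(z)^(9/7)


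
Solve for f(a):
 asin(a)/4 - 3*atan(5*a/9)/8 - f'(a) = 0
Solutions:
 f(a) = C1 + a*asin(a)/4 - 3*a*atan(5*a/9)/8 + sqrt(1 - a^2)/4 + 27*log(25*a^2 + 81)/80


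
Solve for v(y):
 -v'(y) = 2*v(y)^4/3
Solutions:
 v(y) = (-1 - sqrt(3)*I)*(1/(C1 + 2*y))^(1/3)/2
 v(y) = (-1 + sqrt(3)*I)*(1/(C1 + 2*y))^(1/3)/2
 v(y) = (1/(C1 + 2*y))^(1/3)


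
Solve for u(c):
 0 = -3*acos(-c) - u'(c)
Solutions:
 u(c) = C1 - 3*c*acos(-c) - 3*sqrt(1 - c^2)


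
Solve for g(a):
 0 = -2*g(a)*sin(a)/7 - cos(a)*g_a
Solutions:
 g(a) = C1*cos(a)^(2/7)


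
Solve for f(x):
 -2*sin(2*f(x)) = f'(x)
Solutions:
 f(x) = pi - acos((-C1 - exp(8*x))/(C1 - exp(8*x)))/2
 f(x) = acos((-C1 - exp(8*x))/(C1 - exp(8*x)))/2


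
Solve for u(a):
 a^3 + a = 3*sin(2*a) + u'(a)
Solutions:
 u(a) = C1 + a^4/4 + a^2/2 + 3*cos(2*a)/2


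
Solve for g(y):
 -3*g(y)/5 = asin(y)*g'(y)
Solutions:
 g(y) = C1*exp(-3*Integral(1/asin(y), y)/5)


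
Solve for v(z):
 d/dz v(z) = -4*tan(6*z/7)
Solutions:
 v(z) = C1 + 14*log(cos(6*z/7))/3


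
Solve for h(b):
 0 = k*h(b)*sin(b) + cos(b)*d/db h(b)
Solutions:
 h(b) = C1*exp(k*log(cos(b)))


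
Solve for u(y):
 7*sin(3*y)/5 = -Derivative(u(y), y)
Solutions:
 u(y) = C1 + 7*cos(3*y)/15


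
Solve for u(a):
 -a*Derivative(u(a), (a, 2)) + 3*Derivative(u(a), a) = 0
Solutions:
 u(a) = C1 + C2*a^4


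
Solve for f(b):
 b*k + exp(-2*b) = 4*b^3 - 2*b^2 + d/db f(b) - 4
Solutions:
 f(b) = C1 - b^4 + 2*b^3/3 + b^2*k/2 + 4*b - exp(-2*b)/2


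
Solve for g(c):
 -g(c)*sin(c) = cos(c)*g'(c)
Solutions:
 g(c) = C1*cos(c)


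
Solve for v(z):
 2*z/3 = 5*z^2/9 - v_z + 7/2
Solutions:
 v(z) = C1 + 5*z^3/27 - z^2/3 + 7*z/2


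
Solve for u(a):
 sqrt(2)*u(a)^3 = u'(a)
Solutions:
 u(a) = -sqrt(2)*sqrt(-1/(C1 + sqrt(2)*a))/2
 u(a) = sqrt(2)*sqrt(-1/(C1 + sqrt(2)*a))/2


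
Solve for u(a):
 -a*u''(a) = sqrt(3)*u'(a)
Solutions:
 u(a) = C1 + C2*a^(1 - sqrt(3))


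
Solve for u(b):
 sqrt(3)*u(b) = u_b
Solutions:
 u(b) = C1*exp(sqrt(3)*b)


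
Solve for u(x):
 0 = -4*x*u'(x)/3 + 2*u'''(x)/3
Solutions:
 u(x) = C1 + Integral(C2*airyai(2^(1/3)*x) + C3*airybi(2^(1/3)*x), x)


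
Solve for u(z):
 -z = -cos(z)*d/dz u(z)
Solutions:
 u(z) = C1 + Integral(z/cos(z), z)


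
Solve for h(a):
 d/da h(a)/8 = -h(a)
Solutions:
 h(a) = C1*exp(-8*a)


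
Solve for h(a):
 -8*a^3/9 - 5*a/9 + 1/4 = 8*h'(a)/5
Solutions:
 h(a) = C1 - 5*a^4/36 - 25*a^2/144 + 5*a/32


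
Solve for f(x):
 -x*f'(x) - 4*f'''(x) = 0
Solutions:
 f(x) = C1 + Integral(C2*airyai(-2^(1/3)*x/2) + C3*airybi(-2^(1/3)*x/2), x)


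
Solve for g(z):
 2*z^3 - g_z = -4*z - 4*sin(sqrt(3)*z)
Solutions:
 g(z) = C1 + z^4/2 + 2*z^2 - 4*sqrt(3)*cos(sqrt(3)*z)/3


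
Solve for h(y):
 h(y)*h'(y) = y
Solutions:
 h(y) = -sqrt(C1 + y^2)
 h(y) = sqrt(C1 + y^2)


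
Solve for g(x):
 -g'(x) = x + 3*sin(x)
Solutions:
 g(x) = C1 - x^2/2 + 3*cos(x)


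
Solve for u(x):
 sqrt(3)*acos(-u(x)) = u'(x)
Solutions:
 Integral(1/acos(-_y), (_y, u(x))) = C1 + sqrt(3)*x


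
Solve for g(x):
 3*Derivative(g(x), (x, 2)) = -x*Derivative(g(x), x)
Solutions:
 g(x) = C1 + C2*erf(sqrt(6)*x/6)


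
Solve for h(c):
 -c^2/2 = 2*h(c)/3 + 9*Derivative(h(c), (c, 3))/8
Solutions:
 h(c) = C3*exp(-2*2^(1/3)*c/3) - 3*c^2/4 + (C1*sin(2^(1/3)*sqrt(3)*c/3) + C2*cos(2^(1/3)*sqrt(3)*c/3))*exp(2^(1/3)*c/3)


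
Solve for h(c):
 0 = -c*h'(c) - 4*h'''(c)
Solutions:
 h(c) = C1 + Integral(C2*airyai(-2^(1/3)*c/2) + C3*airybi(-2^(1/3)*c/2), c)


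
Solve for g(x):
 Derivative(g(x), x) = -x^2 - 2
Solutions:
 g(x) = C1 - x^3/3 - 2*x


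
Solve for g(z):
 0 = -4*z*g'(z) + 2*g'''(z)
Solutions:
 g(z) = C1 + Integral(C2*airyai(2^(1/3)*z) + C3*airybi(2^(1/3)*z), z)


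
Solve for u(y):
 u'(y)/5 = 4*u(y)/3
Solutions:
 u(y) = C1*exp(20*y/3)


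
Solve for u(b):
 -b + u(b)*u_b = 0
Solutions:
 u(b) = -sqrt(C1 + b^2)
 u(b) = sqrt(C1 + b^2)


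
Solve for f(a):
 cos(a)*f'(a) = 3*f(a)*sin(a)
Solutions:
 f(a) = C1/cos(a)^3


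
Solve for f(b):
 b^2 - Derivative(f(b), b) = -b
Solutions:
 f(b) = C1 + b^3/3 + b^2/2


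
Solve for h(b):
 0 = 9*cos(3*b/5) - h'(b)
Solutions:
 h(b) = C1 + 15*sin(3*b/5)


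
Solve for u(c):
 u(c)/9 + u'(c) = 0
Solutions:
 u(c) = C1*exp(-c/9)


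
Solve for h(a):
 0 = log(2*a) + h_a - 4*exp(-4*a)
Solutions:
 h(a) = C1 - a*log(a) + a*(1 - log(2)) - exp(-4*a)


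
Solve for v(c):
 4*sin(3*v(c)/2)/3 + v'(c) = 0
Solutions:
 v(c) = -2*acos((-C1 - exp(4*c))/(C1 - exp(4*c)))/3 + 4*pi/3
 v(c) = 2*acos((-C1 - exp(4*c))/(C1 - exp(4*c)))/3


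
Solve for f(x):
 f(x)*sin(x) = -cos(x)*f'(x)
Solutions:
 f(x) = C1*cos(x)


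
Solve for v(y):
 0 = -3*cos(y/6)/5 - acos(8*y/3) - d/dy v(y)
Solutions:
 v(y) = C1 - y*acos(8*y/3) + sqrt(9 - 64*y^2)/8 - 18*sin(y/6)/5


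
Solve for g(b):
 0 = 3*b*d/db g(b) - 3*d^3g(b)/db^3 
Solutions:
 g(b) = C1 + Integral(C2*airyai(b) + C3*airybi(b), b)


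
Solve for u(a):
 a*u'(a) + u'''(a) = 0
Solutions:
 u(a) = C1 + Integral(C2*airyai(-a) + C3*airybi(-a), a)


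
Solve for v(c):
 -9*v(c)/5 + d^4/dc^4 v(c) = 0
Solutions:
 v(c) = C1*exp(-sqrt(3)*5^(3/4)*c/5) + C2*exp(sqrt(3)*5^(3/4)*c/5) + C3*sin(sqrt(3)*5^(3/4)*c/5) + C4*cos(sqrt(3)*5^(3/4)*c/5)


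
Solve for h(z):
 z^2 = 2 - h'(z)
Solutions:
 h(z) = C1 - z^3/3 + 2*z


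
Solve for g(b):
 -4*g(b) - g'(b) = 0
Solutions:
 g(b) = C1*exp(-4*b)


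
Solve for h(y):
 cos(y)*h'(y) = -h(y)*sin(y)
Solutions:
 h(y) = C1*cos(y)


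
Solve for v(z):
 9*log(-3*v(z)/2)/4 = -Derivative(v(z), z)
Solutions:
 4*Integral(1/(log(-_y) - log(2) + log(3)), (_y, v(z)))/9 = C1 - z


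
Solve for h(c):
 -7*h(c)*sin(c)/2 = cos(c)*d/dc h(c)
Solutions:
 h(c) = C1*cos(c)^(7/2)


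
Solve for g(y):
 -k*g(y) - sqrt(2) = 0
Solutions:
 g(y) = -sqrt(2)/k


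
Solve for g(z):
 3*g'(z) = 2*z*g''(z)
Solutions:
 g(z) = C1 + C2*z^(5/2)


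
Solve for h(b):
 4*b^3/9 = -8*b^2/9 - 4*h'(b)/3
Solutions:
 h(b) = C1 - b^4/12 - 2*b^3/9


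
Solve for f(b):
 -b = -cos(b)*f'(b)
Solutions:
 f(b) = C1 + Integral(b/cos(b), b)


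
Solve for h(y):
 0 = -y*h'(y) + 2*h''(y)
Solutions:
 h(y) = C1 + C2*erfi(y/2)


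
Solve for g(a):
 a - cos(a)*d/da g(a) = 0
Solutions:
 g(a) = C1 + Integral(a/cos(a), a)


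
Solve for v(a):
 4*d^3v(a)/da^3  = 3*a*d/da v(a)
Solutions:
 v(a) = C1 + Integral(C2*airyai(6^(1/3)*a/2) + C3*airybi(6^(1/3)*a/2), a)


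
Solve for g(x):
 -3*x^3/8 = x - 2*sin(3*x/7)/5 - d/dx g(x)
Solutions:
 g(x) = C1 + 3*x^4/32 + x^2/2 + 14*cos(3*x/7)/15


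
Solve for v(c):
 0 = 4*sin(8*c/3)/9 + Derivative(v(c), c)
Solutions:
 v(c) = C1 + cos(8*c/3)/6


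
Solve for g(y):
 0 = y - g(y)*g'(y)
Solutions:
 g(y) = -sqrt(C1 + y^2)
 g(y) = sqrt(C1 + y^2)


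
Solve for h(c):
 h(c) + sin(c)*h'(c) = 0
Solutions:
 h(c) = C1*sqrt(cos(c) + 1)/sqrt(cos(c) - 1)


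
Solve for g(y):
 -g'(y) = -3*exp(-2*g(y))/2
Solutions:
 g(y) = log(-sqrt(C1 + 3*y))
 g(y) = log(C1 + 3*y)/2


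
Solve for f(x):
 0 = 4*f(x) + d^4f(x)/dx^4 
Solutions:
 f(x) = (C1*sin(x) + C2*cos(x))*exp(-x) + (C3*sin(x) + C4*cos(x))*exp(x)


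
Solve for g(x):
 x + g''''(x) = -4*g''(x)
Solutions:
 g(x) = C1 + C2*x + C3*sin(2*x) + C4*cos(2*x) - x^3/24


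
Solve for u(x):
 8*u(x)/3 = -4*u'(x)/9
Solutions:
 u(x) = C1*exp(-6*x)


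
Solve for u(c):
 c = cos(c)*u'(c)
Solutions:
 u(c) = C1 + Integral(c/cos(c), c)


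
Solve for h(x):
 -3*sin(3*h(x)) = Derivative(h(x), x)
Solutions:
 h(x) = -acos((-C1 - exp(18*x))/(C1 - exp(18*x)))/3 + 2*pi/3
 h(x) = acos((-C1 - exp(18*x))/(C1 - exp(18*x)))/3


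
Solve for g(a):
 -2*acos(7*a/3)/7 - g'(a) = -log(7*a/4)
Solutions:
 g(a) = C1 + a*log(a) - 2*a*acos(7*a/3)/7 - 2*a*log(2) - a + a*log(7) + 2*sqrt(9 - 49*a^2)/49


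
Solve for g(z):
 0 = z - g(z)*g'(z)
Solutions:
 g(z) = -sqrt(C1 + z^2)
 g(z) = sqrt(C1 + z^2)


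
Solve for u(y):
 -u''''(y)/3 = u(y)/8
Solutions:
 u(y) = (C1*sin(2^(3/4)*3^(1/4)*y/4) + C2*cos(2^(3/4)*3^(1/4)*y/4))*exp(-2^(3/4)*3^(1/4)*y/4) + (C3*sin(2^(3/4)*3^(1/4)*y/4) + C4*cos(2^(3/4)*3^(1/4)*y/4))*exp(2^(3/4)*3^(1/4)*y/4)


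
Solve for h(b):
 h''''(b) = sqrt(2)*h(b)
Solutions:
 h(b) = C1*exp(-2^(1/8)*b) + C2*exp(2^(1/8)*b) + C3*sin(2^(1/8)*b) + C4*cos(2^(1/8)*b)


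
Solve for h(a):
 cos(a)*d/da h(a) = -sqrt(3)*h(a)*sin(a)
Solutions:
 h(a) = C1*cos(a)^(sqrt(3))


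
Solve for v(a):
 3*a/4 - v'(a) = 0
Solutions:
 v(a) = C1 + 3*a^2/8


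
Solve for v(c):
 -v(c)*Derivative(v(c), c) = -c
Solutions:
 v(c) = -sqrt(C1 + c^2)
 v(c) = sqrt(C1 + c^2)


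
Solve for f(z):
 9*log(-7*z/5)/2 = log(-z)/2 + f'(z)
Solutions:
 f(z) = C1 + 4*z*log(-z) + z*(-5*log(5) - 4 + log(35)/2 + 4*log(7))


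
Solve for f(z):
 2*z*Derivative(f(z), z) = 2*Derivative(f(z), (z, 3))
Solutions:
 f(z) = C1 + Integral(C2*airyai(z) + C3*airybi(z), z)


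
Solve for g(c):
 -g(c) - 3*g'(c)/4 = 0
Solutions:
 g(c) = C1*exp(-4*c/3)


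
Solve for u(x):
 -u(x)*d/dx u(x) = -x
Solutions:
 u(x) = -sqrt(C1 + x^2)
 u(x) = sqrt(C1 + x^2)


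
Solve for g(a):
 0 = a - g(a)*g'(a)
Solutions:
 g(a) = -sqrt(C1 + a^2)
 g(a) = sqrt(C1 + a^2)


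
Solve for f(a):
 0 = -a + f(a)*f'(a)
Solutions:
 f(a) = -sqrt(C1 + a^2)
 f(a) = sqrt(C1 + a^2)


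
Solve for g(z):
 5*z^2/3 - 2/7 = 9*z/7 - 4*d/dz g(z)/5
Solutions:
 g(z) = C1 - 25*z^3/36 + 45*z^2/56 + 5*z/14


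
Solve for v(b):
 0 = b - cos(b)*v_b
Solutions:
 v(b) = C1 + Integral(b/cos(b), b)


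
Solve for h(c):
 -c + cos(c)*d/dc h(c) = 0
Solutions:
 h(c) = C1 + Integral(c/cos(c), c)


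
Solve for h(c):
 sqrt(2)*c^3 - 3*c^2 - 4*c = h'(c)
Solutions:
 h(c) = C1 + sqrt(2)*c^4/4 - c^3 - 2*c^2


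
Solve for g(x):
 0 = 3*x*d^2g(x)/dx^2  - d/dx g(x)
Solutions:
 g(x) = C1 + C2*x^(4/3)


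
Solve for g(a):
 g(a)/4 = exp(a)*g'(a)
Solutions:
 g(a) = C1*exp(-exp(-a)/4)


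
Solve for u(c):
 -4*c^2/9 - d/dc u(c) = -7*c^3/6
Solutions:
 u(c) = C1 + 7*c^4/24 - 4*c^3/27


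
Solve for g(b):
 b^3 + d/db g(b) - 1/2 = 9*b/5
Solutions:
 g(b) = C1 - b^4/4 + 9*b^2/10 + b/2


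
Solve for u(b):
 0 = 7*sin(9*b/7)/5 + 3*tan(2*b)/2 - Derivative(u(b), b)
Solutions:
 u(b) = C1 - 3*log(cos(2*b))/4 - 49*cos(9*b/7)/45


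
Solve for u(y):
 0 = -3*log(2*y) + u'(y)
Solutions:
 u(y) = C1 + 3*y*log(y) - 3*y + y*log(8)


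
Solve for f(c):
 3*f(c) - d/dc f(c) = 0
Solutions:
 f(c) = C1*exp(3*c)


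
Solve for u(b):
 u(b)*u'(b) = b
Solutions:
 u(b) = -sqrt(C1 + b^2)
 u(b) = sqrt(C1 + b^2)


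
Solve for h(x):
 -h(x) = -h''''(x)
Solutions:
 h(x) = C1*exp(-x) + C2*exp(x) + C3*sin(x) + C4*cos(x)


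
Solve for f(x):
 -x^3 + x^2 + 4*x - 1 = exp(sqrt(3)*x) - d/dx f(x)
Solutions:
 f(x) = C1 + x^4/4 - x^3/3 - 2*x^2 + x + sqrt(3)*exp(sqrt(3)*x)/3


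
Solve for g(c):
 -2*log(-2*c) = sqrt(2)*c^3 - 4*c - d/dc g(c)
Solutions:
 g(c) = C1 + sqrt(2)*c^4/4 - 2*c^2 + 2*c*log(-c) + 2*c*(-1 + log(2))


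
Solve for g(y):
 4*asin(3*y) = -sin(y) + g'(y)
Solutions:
 g(y) = C1 + 4*y*asin(3*y) + 4*sqrt(1 - 9*y^2)/3 - cos(y)


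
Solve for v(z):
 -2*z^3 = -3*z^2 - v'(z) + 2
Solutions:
 v(z) = C1 + z^4/2 - z^3 + 2*z


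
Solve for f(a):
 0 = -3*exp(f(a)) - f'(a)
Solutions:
 f(a) = log(1/(C1 + 3*a))


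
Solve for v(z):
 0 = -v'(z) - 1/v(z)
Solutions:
 v(z) = -sqrt(C1 - 2*z)
 v(z) = sqrt(C1 - 2*z)


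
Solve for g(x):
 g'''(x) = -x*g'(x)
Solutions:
 g(x) = C1 + Integral(C2*airyai(-x) + C3*airybi(-x), x)


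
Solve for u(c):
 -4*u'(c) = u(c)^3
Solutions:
 u(c) = -sqrt(2)*sqrt(-1/(C1 - c))
 u(c) = sqrt(2)*sqrt(-1/(C1 - c))


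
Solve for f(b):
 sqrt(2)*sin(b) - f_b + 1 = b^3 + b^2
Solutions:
 f(b) = C1 - b^4/4 - b^3/3 + b - sqrt(2)*cos(b)


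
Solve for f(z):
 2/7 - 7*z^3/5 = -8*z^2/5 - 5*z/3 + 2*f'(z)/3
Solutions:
 f(z) = C1 - 21*z^4/40 + 4*z^3/5 + 5*z^2/4 + 3*z/7


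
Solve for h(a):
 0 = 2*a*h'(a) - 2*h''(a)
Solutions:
 h(a) = C1 + C2*erfi(sqrt(2)*a/2)


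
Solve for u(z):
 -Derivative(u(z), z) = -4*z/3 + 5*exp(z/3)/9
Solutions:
 u(z) = C1 + 2*z^2/3 - 5*exp(z/3)/3


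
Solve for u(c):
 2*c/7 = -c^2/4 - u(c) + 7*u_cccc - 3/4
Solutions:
 u(c) = C1*exp(-7^(3/4)*c/7) + C2*exp(7^(3/4)*c/7) + C3*sin(7^(3/4)*c/7) + C4*cos(7^(3/4)*c/7) - c^2/4 - 2*c/7 - 3/4


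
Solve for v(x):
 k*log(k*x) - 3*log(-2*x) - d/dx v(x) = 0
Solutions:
 v(x) = C1 + x*(k - 3)*log(-x) + x*(k*log(-k) - k - 3*log(2) + 3)


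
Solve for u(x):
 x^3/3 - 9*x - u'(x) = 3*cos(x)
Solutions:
 u(x) = C1 + x^4/12 - 9*x^2/2 - 3*sin(x)


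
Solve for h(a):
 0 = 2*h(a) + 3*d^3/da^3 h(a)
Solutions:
 h(a) = C3*exp(-2^(1/3)*3^(2/3)*a/3) + (C1*sin(2^(1/3)*3^(1/6)*a/2) + C2*cos(2^(1/3)*3^(1/6)*a/2))*exp(2^(1/3)*3^(2/3)*a/6)


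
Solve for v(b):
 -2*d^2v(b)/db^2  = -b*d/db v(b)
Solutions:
 v(b) = C1 + C2*erfi(b/2)


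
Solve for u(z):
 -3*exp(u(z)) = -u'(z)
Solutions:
 u(z) = log(-1/(C1 + 3*z))


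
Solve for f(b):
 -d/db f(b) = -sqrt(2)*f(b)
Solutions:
 f(b) = C1*exp(sqrt(2)*b)


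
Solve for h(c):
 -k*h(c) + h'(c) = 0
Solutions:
 h(c) = C1*exp(c*k)


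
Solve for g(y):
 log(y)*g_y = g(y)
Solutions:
 g(y) = C1*exp(li(y))


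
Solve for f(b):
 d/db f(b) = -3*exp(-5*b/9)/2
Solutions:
 f(b) = C1 + 27*exp(-5*b/9)/10


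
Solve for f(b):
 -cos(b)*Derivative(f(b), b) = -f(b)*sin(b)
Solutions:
 f(b) = C1/cos(b)


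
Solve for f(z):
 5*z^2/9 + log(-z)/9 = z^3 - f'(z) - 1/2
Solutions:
 f(z) = C1 + z^4/4 - 5*z^3/27 - z*log(-z)/9 - 7*z/18


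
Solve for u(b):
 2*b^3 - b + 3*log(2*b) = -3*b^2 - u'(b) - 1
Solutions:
 u(b) = C1 - b^4/2 - b^3 + b^2/2 - 3*b*log(b) - b*log(8) + 2*b


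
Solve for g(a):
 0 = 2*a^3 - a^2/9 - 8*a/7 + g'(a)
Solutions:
 g(a) = C1 - a^4/2 + a^3/27 + 4*a^2/7


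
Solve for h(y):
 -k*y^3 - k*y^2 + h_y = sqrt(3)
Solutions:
 h(y) = C1 + k*y^4/4 + k*y^3/3 + sqrt(3)*y


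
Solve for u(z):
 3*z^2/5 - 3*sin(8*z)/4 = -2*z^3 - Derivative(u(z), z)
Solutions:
 u(z) = C1 - z^4/2 - z^3/5 - 3*cos(8*z)/32


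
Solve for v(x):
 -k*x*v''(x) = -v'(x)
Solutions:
 v(x) = C1 + x^(((re(k) + 1)*re(k) + im(k)^2)/(re(k)^2 + im(k)^2))*(C2*sin(log(x)*Abs(im(k))/(re(k)^2 + im(k)^2)) + C3*cos(log(x)*im(k)/(re(k)^2 + im(k)^2)))


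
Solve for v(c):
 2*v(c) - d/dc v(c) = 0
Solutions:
 v(c) = C1*exp(2*c)


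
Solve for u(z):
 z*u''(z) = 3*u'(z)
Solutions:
 u(z) = C1 + C2*z^4


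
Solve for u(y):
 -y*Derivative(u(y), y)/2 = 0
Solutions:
 u(y) = C1


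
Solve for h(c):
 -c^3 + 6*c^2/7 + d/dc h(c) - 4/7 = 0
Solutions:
 h(c) = C1 + c^4/4 - 2*c^3/7 + 4*c/7


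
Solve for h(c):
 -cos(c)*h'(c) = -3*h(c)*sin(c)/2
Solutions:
 h(c) = C1/cos(c)^(3/2)


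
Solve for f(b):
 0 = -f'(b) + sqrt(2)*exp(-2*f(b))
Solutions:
 f(b) = log(-sqrt(C1 + 2*sqrt(2)*b))
 f(b) = log(C1 + 2*sqrt(2)*b)/2


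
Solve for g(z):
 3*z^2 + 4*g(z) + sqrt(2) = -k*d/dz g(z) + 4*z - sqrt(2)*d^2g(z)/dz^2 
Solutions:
 g(z) = C1*exp(sqrt(2)*z*(-k + sqrt(k^2 - 16*sqrt(2)))/4) + C2*exp(-sqrt(2)*z*(k + sqrt(k^2 - 16*sqrt(2)))/4) - 3*k^2/32 + 3*k*z/8 - k/4 - 3*z^2/4 + z + sqrt(2)/8


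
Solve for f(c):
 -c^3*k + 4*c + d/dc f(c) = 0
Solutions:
 f(c) = C1 + c^4*k/4 - 2*c^2


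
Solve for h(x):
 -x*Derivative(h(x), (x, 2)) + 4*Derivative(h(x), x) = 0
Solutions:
 h(x) = C1 + C2*x^5


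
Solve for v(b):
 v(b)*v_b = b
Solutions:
 v(b) = -sqrt(C1 + b^2)
 v(b) = sqrt(C1 + b^2)


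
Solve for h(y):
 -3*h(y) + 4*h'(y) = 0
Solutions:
 h(y) = C1*exp(3*y/4)


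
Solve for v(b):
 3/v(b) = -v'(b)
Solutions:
 v(b) = -sqrt(C1 - 6*b)
 v(b) = sqrt(C1 - 6*b)


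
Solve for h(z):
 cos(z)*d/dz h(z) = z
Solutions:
 h(z) = C1 + Integral(z/cos(z), z)


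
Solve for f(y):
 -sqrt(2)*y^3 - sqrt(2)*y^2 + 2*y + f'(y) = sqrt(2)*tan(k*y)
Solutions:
 f(y) = C1 + sqrt(2)*y^4/4 + sqrt(2)*y^3/3 - y^2 + sqrt(2)*Piecewise((-log(cos(k*y))/k, Ne(k, 0)), (0, True))


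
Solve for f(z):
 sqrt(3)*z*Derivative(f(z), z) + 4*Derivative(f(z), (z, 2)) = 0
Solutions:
 f(z) = C1 + C2*erf(sqrt(2)*3^(1/4)*z/4)


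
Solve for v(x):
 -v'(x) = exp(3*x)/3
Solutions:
 v(x) = C1 - exp(3*x)/9


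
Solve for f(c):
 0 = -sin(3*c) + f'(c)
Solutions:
 f(c) = C1 - cos(3*c)/3


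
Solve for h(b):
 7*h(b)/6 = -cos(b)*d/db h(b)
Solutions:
 h(b) = C1*(sin(b) - 1)^(7/12)/(sin(b) + 1)^(7/12)


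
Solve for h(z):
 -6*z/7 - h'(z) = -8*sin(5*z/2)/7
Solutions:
 h(z) = C1 - 3*z^2/7 - 16*cos(5*z/2)/35


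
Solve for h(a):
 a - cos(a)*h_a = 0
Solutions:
 h(a) = C1 + Integral(a/cos(a), a)


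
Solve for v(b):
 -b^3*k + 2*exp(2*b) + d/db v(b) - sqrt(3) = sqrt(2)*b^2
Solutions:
 v(b) = C1 + b^4*k/4 + sqrt(2)*b^3/3 + sqrt(3)*b - exp(2*b)


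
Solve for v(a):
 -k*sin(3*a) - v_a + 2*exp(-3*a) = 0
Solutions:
 v(a) = C1 + k*cos(3*a)/3 - 2*exp(-3*a)/3


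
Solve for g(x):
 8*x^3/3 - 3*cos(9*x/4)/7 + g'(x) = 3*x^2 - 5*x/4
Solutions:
 g(x) = C1 - 2*x^4/3 + x^3 - 5*x^2/8 + 4*sin(9*x/4)/21


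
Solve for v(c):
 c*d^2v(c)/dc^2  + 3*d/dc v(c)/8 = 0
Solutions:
 v(c) = C1 + C2*c^(5/8)


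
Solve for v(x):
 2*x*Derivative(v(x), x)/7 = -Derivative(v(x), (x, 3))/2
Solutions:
 v(x) = C1 + Integral(C2*airyai(-14^(2/3)*x/7) + C3*airybi(-14^(2/3)*x/7), x)


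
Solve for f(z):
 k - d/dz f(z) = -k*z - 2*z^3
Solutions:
 f(z) = C1 + k*z^2/2 + k*z + z^4/2


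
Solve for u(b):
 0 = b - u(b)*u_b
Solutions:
 u(b) = -sqrt(C1 + b^2)
 u(b) = sqrt(C1 + b^2)


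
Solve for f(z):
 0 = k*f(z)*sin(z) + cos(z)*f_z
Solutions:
 f(z) = C1*exp(k*log(cos(z)))


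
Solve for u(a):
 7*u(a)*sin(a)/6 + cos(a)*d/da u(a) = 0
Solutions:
 u(a) = C1*cos(a)^(7/6)


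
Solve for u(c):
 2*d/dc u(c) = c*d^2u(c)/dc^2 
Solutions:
 u(c) = C1 + C2*c^3
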